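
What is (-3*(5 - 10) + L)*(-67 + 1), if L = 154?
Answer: -11154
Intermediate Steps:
(-3*(5 - 10) + L)*(-67 + 1) = (-3*(5 - 10) + 154)*(-67 + 1) = (-3*(-5) + 154)*(-66) = (15 + 154)*(-66) = 169*(-66) = -11154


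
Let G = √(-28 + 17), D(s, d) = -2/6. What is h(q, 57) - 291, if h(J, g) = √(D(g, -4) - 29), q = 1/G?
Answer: -291 + 2*I*√66/3 ≈ -291.0 + 5.416*I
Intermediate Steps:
D(s, d) = -⅓ (D(s, d) = -2*⅙ = -⅓)
G = I*√11 (G = √(-11) = I*√11 ≈ 3.3166*I)
q = -I*√11/11 (q = 1/(I*√11) = -I*√11/11 ≈ -0.30151*I)
h(J, g) = 2*I*√66/3 (h(J, g) = √(-⅓ - 29) = √(-88/3) = 2*I*√66/3)
h(q, 57) - 291 = 2*I*√66/3 - 291 = -291 + 2*I*√66/3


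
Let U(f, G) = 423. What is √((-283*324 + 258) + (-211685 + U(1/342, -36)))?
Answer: 2*I*√75674 ≈ 550.18*I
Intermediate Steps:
√((-283*324 + 258) + (-211685 + U(1/342, -36))) = √((-283*324 + 258) + (-211685 + 423)) = √((-91692 + 258) - 211262) = √(-91434 - 211262) = √(-302696) = 2*I*√75674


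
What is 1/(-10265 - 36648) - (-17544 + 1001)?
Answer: 776081758/46913 ≈ 16543.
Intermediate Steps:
1/(-10265 - 36648) - (-17544 + 1001) = 1/(-46913) - 1*(-16543) = -1/46913 + 16543 = 776081758/46913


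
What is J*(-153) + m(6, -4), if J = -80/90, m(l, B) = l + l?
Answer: 148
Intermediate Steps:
m(l, B) = 2*l
J = -8/9 (J = -80*1/90 = -8/9 ≈ -0.88889)
J*(-153) + m(6, -4) = -8/9*(-153) + 2*6 = 136 + 12 = 148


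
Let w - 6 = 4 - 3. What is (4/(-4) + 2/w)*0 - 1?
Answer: -1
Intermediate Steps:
w = 7 (w = 6 + (4 - 3) = 6 + 1 = 7)
(4/(-4) + 2/w)*0 - 1 = (4/(-4) + 2/7)*0 - 1 = (4*(-¼) + 2*(⅐))*0 - 1 = (-1 + 2/7)*0 - 1 = -5/7*0 - 1 = 0 - 1 = -1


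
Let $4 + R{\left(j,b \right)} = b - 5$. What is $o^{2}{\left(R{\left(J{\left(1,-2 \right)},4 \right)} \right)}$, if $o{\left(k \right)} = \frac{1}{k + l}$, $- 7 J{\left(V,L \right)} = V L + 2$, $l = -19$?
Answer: $\frac{1}{576} \approx 0.0017361$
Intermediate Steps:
$J{\left(V,L \right)} = - \frac{2}{7} - \frac{L V}{7}$ ($J{\left(V,L \right)} = - \frac{V L + 2}{7} = - \frac{L V + 2}{7} = - \frac{2 + L V}{7} = - \frac{2}{7} - \frac{L V}{7}$)
$R{\left(j,b \right)} = -9 + b$ ($R{\left(j,b \right)} = -4 + \left(b - 5\right) = -4 + \left(-5 + b\right) = -9 + b$)
$o{\left(k \right)} = \frac{1}{-19 + k}$ ($o{\left(k \right)} = \frac{1}{k - 19} = \frac{1}{-19 + k}$)
$o^{2}{\left(R{\left(J{\left(1,-2 \right)},4 \right)} \right)} = \left(\frac{1}{-19 + \left(-9 + 4\right)}\right)^{2} = \left(\frac{1}{-19 - 5}\right)^{2} = \left(\frac{1}{-24}\right)^{2} = \left(- \frac{1}{24}\right)^{2} = \frac{1}{576}$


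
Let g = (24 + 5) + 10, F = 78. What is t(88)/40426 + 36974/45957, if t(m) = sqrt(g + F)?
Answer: 36974/45957 + 3*sqrt(13)/40426 ≈ 0.80480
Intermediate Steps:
g = 39 (g = 29 + 10 = 39)
t(m) = 3*sqrt(13) (t(m) = sqrt(39 + 78) = sqrt(117) = 3*sqrt(13))
t(88)/40426 + 36974/45957 = (3*sqrt(13))/40426 + 36974/45957 = (3*sqrt(13))*(1/40426) + 36974*(1/45957) = 3*sqrt(13)/40426 + 36974/45957 = 36974/45957 + 3*sqrt(13)/40426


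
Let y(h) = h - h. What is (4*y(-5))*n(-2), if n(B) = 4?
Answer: 0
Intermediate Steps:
y(h) = 0
(4*y(-5))*n(-2) = (4*0)*4 = 0*4 = 0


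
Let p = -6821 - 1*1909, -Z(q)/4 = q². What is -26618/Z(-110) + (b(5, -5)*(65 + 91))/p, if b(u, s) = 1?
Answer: 3747079/7042200 ≈ 0.53209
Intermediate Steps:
Z(q) = -4*q²
p = -8730 (p = -6821 - 1909 = -8730)
-26618/Z(-110) + (b(5, -5)*(65 + 91))/p = -26618/((-4*(-110)²)) + (1*(65 + 91))/(-8730) = -26618/((-4*12100)) + (1*156)*(-1/8730) = -26618/(-48400) + 156*(-1/8730) = -26618*(-1/48400) - 26/1455 = 13309/24200 - 26/1455 = 3747079/7042200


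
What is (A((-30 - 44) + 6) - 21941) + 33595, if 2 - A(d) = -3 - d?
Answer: 11591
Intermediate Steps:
A(d) = 5 + d (A(d) = 2 - (-3 - d) = 2 + (3 + d) = 5 + d)
(A((-30 - 44) + 6) - 21941) + 33595 = ((5 + ((-30 - 44) + 6)) - 21941) + 33595 = ((5 + (-74 + 6)) - 21941) + 33595 = ((5 - 68) - 21941) + 33595 = (-63 - 21941) + 33595 = -22004 + 33595 = 11591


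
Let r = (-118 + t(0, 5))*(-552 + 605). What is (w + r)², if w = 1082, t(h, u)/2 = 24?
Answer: 6906384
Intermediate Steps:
t(h, u) = 48 (t(h, u) = 2*24 = 48)
r = -3710 (r = (-118 + 48)*(-552 + 605) = -70*53 = -3710)
(w + r)² = (1082 - 3710)² = (-2628)² = 6906384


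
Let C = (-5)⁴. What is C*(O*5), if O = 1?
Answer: 3125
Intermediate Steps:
C = 625
C*(O*5) = 625*(1*5) = 625*5 = 3125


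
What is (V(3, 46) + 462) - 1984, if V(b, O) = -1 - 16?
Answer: -1539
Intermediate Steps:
V(b, O) = -17
(V(3, 46) + 462) - 1984 = (-17 + 462) - 1984 = 445 - 1984 = -1539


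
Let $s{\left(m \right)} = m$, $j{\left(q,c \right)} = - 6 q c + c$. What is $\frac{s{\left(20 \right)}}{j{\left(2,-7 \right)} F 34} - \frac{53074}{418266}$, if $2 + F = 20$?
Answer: $- \frac{34620748}{273755097} \approx -0.12647$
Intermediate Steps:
$F = 18$ ($F = -2 + 20 = 18$)
$j{\left(q,c \right)} = c - 6 c q$ ($j{\left(q,c \right)} = - 6 c q + c = c - 6 c q$)
$\frac{s{\left(20 \right)}}{j{\left(2,-7 \right)} F 34} - \frac{53074}{418266} = \frac{20}{- 7 \left(1 - 12\right) 18 \cdot 34} - \frac{53074}{418266} = \frac{20}{- 7 \left(1 - 12\right) 18 \cdot 34} - \frac{26537}{209133} = \frac{20}{\left(-7\right) \left(-11\right) 18 \cdot 34} - \frac{26537}{209133} = \frac{20}{77 \cdot 18 \cdot 34} - \frac{26537}{209133} = \frac{20}{1386 \cdot 34} - \frac{26537}{209133} = \frac{20}{47124} - \frac{26537}{209133} = 20 \cdot \frac{1}{47124} - \frac{26537}{209133} = \frac{5}{11781} - \frac{26537}{209133} = - \frac{34620748}{273755097}$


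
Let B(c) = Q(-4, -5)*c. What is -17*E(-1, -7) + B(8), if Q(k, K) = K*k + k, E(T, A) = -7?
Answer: 247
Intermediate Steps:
Q(k, K) = k + K*k
B(c) = 16*c (B(c) = (-4*(1 - 5))*c = (-4*(-4))*c = 16*c)
-17*E(-1, -7) + B(8) = -17*(-7) + 16*8 = 119 + 128 = 247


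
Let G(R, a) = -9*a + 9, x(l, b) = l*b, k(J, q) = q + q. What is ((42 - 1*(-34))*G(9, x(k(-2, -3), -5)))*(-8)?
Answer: 158688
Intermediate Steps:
k(J, q) = 2*q
x(l, b) = b*l
G(R, a) = 9 - 9*a
((42 - 1*(-34))*G(9, x(k(-2, -3), -5)))*(-8) = ((42 - 1*(-34))*(9 - (-45)*2*(-3)))*(-8) = ((42 + 34)*(9 - (-45)*(-6)))*(-8) = (76*(9 - 9*30))*(-8) = (76*(9 - 270))*(-8) = (76*(-261))*(-8) = -19836*(-8) = 158688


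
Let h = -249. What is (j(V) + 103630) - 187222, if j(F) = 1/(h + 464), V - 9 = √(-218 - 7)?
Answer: -17972279/215 ≈ -83592.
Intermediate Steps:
V = 9 + 15*I (V = 9 + √(-218 - 7) = 9 + √(-225) = 9 + 15*I ≈ 9.0 + 15.0*I)
j(F) = 1/215 (j(F) = 1/(-249 + 464) = 1/215)
(j(V) + 103630) - 187222 = (1/215 + 103630) - 187222 = 22280451/215 - 187222 = -17972279/215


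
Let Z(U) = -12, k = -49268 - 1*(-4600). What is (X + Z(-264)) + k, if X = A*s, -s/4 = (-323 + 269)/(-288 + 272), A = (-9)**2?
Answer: -91547/2 ≈ -45774.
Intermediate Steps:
k = -44668 (k = -49268 + 4600 = -44668)
A = 81
s = -27/2 (s = -4*(-323 + 269)/(-288 + 272) = -(-216)/(-16) = -(-216)*(-1)/16 = -4*27/8 = -27/2 ≈ -13.500)
X = -2187/2 (X = 81*(-27/2) = -2187/2 ≈ -1093.5)
(X + Z(-264)) + k = (-2187/2 - 12) - 44668 = -2211/2 - 44668 = -91547/2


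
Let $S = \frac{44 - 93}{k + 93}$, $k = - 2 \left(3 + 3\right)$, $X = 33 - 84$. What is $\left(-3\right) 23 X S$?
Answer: $- \frac{19159}{9} \approx -2128.8$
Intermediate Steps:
$X = -51$ ($X = 33 - 84 = -51$)
$k = -12$ ($k = \left(-2\right) 6 = -12$)
$S = - \frac{49}{81}$ ($S = \frac{44 - 93}{-12 + 93} = - \frac{49}{81} \approx -0.60494$)
$\left(-3\right) 23 X S = \left(-3\right) 23 \left(-51\right) \left(- \frac{49}{81}\right) = \left(-69\right) \left(-51\right) \left(- \frac{49}{81}\right) = 3519 \left(- \frac{49}{81}\right) = - \frac{19159}{9}$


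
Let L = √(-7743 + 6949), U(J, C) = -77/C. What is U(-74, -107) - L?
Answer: 77/107 - I*√794 ≈ 0.71963 - 28.178*I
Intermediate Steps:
L = I*√794 (L = √(-794) = I*√794 ≈ 28.178*I)
U(-74, -107) - L = -77/(-107) - I*√794 = -77*(-1/107) - I*√794 = 77/107 - I*√794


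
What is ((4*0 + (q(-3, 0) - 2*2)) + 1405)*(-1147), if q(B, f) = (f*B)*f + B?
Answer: -1603506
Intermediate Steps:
q(B, f) = B + B*f**2 (q(B, f) = (B*f)*f + B = B*f**2 + B = B + B*f**2)
((4*0 + (q(-3, 0) - 2*2)) + 1405)*(-1147) = ((4*0 + (-3*(1 + 0**2) - 2*2)) + 1405)*(-1147) = ((0 + (-3*(1 + 0) - 4)) + 1405)*(-1147) = ((0 + (-3*1 - 4)) + 1405)*(-1147) = ((0 + (-3 - 4)) + 1405)*(-1147) = ((0 - 7) + 1405)*(-1147) = (-7 + 1405)*(-1147) = 1398*(-1147) = -1603506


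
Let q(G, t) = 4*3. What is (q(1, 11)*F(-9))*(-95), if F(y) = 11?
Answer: -12540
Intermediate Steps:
q(G, t) = 12
(q(1, 11)*F(-9))*(-95) = (12*11)*(-95) = 132*(-95) = -12540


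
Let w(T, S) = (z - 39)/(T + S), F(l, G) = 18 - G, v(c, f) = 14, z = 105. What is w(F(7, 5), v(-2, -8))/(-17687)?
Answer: -22/159183 ≈ -0.00013821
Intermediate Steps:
w(T, S) = 66/(S + T) (w(T, S) = (105 - 39)/(T + S) = 66/(S + T))
w(F(7, 5), v(-2, -8))/(-17687) = (66/(14 + (18 - 1*5)))/(-17687) = (66/(14 + (18 - 5)))*(-1/17687) = (66/(14 + 13))*(-1/17687) = (66/27)*(-1/17687) = (66*(1/27))*(-1/17687) = (22/9)*(-1/17687) = -22/159183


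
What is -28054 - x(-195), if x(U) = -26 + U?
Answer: -27833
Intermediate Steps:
-28054 - x(-195) = -28054 - (-26 - 195) = -28054 - 1*(-221) = -28054 + 221 = -27833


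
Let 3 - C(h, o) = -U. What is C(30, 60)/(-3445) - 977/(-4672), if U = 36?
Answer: 244889/1238080 ≈ 0.19780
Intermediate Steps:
C(h, o) = 39 (C(h, o) = 3 - (-1)*36 = 3 - 1*(-36) = 3 + 36 = 39)
C(30, 60)/(-3445) - 977/(-4672) = 39/(-3445) - 977/(-4672) = 39*(-1/3445) - 977*(-1/4672) = -3/265 + 977/4672 = 244889/1238080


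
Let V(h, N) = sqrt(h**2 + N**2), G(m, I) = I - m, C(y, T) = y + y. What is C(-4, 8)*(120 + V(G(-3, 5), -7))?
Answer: -960 - 8*sqrt(113) ≈ -1045.0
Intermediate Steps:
C(y, T) = 2*y
V(h, N) = sqrt(N**2 + h**2)
C(-4, 8)*(120 + V(G(-3, 5), -7)) = (2*(-4))*(120 + sqrt((-7)**2 + (5 - 1*(-3))**2)) = -8*(120 + sqrt(49 + (5 + 3)**2)) = -8*(120 + sqrt(49 + 8**2)) = -8*(120 + sqrt(49 + 64)) = -8*(120 + sqrt(113)) = -960 - 8*sqrt(113)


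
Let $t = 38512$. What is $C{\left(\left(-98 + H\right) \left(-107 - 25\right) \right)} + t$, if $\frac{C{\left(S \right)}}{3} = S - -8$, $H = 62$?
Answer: $52792$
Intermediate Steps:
$C{\left(S \right)} = 24 + 3 S$ ($C{\left(S \right)} = 3 \left(S - -8\right) = 3 \left(S + 8\right) = 3 \left(8 + S\right) = 24 + 3 S$)
$C{\left(\left(-98 + H\right) \left(-107 - 25\right) \right)} + t = \left(24 + 3 \left(-98 + 62\right) \left(-107 - 25\right)\right) + 38512 = \left(24 + 3 \left(\left(-36\right) \left(-132\right)\right)\right) + 38512 = \left(24 + 3 \cdot 4752\right) + 38512 = \left(24 + 14256\right) + 38512 = 14280 + 38512 = 52792$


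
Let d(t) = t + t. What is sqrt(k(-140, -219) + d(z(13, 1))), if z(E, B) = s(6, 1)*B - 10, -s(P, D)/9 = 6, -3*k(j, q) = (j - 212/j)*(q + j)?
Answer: I*sqrt(184118865)/105 ≈ 129.23*I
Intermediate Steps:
k(j, q) = -(j + q)*(j - 212/j)/3 (k(j, q) = -(j - 212/j)*(q + j)/3 = -(j - 212/j)*(j + q)/3 = -(j + q)*(j - 212/j)/3)
s(P, D) = -54 (s(P, D) = -9*6 = -54)
z(E, B) = -10 - 54*B (z(E, B) = -54*B - 10 = -10 - 54*B)
d(t) = 2*t
sqrt(k(-140, -219) + d(z(13, 1))) = sqrt((1/3)*(212*(-219) - 1*(-140)*(-212 + (-140)**2 - 140*(-219)))/(-140) + 2*(-10 - 54*1)) = sqrt((1/3)*(-1/140)*(-46428 - 1*(-140)*(-212 + 19600 + 30660)) + 2*(-10 - 54)) = sqrt((1/3)*(-1/140)*(-46428 - 1*(-140)*50048) + 2*(-64)) = sqrt((1/3)*(-1/140)*(-46428 + 7006720) - 128) = sqrt((1/3)*(-1/140)*6960292 - 128) = sqrt(-1740073/105 - 128) = sqrt(-1753513/105) = I*sqrt(184118865)/105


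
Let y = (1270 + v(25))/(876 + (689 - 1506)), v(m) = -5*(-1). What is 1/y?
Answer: 59/1275 ≈ 0.046274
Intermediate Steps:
v(m) = 5
y = 1275/59 (y = (1270 + 5)/(876 + (689 - 1506)) = 1275/(876 - 817) = 1275/59 ≈ 21.610)
1/y = 1/(1275/59) = 59/1275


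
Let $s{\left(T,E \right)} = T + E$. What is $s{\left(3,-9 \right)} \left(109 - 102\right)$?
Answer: $-42$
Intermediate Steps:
$s{\left(T,E \right)} = E + T$
$s{\left(3,-9 \right)} \left(109 - 102\right) = \left(-9 + 3\right) \left(109 - 102\right) = \left(-6\right) 7 = -42$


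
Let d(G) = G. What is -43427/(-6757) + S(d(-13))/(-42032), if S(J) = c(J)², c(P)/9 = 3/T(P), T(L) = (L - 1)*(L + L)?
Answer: 241848079259491/37630218639104 ≈ 6.4270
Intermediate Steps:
T(L) = 2*L*(-1 + L) (T(L) = (-1 + L)*(2*L) = 2*L*(-1 + L))
c(P) = 27/(2*P*(-1 + P)) (c(P) = 9*(3/((2*P*(-1 + P)))) = 9*(3*(1/(2*P*(-1 + P)))) = 9*(3/(2*P*(-1 + P))) = 27/(2*P*(-1 + P)))
S(J) = 729/(4*J²*(-1 + J)²) (S(J) = (27/(2*J*(-1 + J)))² = 729/(4*J²*(-1 + J)²))
-43427/(-6757) + S(d(-13))/(-42032) = -43427/(-6757) + ((729/4)/((-13)²*(-1 - 13)²))/(-42032) = -43427*(-1/6757) + ((729/4)*(1/169)/(-14)²)*(-1/42032) = 43427/6757 + ((729/4)*(1/169)*(1/196))*(-1/42032) = 43427/6757 + (729/132496)*(-1/42032) = 43427/6757 - 729/5569071872 = 241848079259491/37630218639104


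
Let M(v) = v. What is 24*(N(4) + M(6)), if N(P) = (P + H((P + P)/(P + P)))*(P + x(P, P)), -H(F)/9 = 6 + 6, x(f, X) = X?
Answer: -19824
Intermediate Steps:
H(F) = -108 (H(F) = -9*(6 + 6) = -9*12 = -108)
N(P) = 2*P*(-108 + P) (N(P) = (P - 108)*(P + P) = (-108 + P)*(2*P) = 2*P*(-108 + P))
24*(N(4) + M(6)) = 24*(2*4*(-108 + 4) + 6) = 24*(2*4*(-104) + 6) = 24*(-832 + 6) = 24*(-826) = -19824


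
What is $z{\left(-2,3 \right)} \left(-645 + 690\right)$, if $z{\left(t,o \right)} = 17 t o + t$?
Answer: $-4680$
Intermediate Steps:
$z{\left(t,o \right)} = t + 17 o t$ ($z{\left(t,o \right)} = 17 o t + t = t + 17 o t$)
$z{\left(-2,3 \right)} \left(-645 + 690\right) = - 2 \left(1 + 17 \cdot 3\right) \left(-645 + 690\right) = - 2 \left(1 + 51\right) 45 = \left(-2\right) 52 \cdot 45 = \left(-104\right) 45 = -4680$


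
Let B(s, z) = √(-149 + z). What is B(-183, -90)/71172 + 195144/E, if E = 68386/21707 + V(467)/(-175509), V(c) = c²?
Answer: 743454510721272/7268300551 + I*√239/71172 ≈ 1.0229e+5 + 0.00021721*I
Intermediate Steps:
E = 7268300551/3809773863 (E = 68386/21707 + 467²/(-175509) = 68386*(1/21707) + 218089*(-1/175509) = 68386/21707 - 218089/175509 = 7268300551/3809773863 ≈ 1.9078)
B(-183, -90)/71172 + 195144/E = √(-149 - 90)/71172 + 195144/(7268300551/3809773863) = √(-239)*(1/71172) + 195144*(3809773863/7268300551) = (I*√239)*(1/71172) + 743454510721272/7268300551 = I*√239/71172 + 743454510721272/7268300551 = 743454510721272/7268300551 + I*√239/71172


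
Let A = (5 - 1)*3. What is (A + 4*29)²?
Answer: 16384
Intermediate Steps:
A = 12 (A = 4*3 = 12)
(A + 4*29)² = (12 + 4*29)² = (12 + 116)² = 128² = 16384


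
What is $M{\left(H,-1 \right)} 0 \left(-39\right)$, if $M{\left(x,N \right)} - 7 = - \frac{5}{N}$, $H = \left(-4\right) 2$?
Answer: $0$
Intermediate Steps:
$H = -8$
$M{\left(x,N \right)} = 7 - \frac{5}{N}$
$M{\left(H,-1 \right)} 0 \left(-39\right) = \left(7 - \frac{5}{-1}\right) 0 \left(-39\right) = \left(7 - -5\right) 0 \left(-39\right) = \left(7 + 5\right) 0 \left(-39\right) = 12 \cdot 0 \left(-39\right) = 0 \left(-39\right) = 0$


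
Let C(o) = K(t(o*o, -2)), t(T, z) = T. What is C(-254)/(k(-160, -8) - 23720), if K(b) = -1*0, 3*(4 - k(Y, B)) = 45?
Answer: 0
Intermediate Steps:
k(Y, B) = -11 (k(Y, B) = 4 - 1/3*45 = 4 - 15 = -11)
K(b) = 0
C(o) = 0
C(-254)/(k(-160, -8) - 23720) = 0/(-11 - 23720) = 0/(-23731) = 0*(-1/23731) = 0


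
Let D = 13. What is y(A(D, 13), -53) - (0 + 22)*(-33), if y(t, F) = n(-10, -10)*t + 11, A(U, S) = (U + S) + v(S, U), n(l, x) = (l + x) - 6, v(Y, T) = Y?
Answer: -277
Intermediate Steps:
n(l, x) = -6 + l + x
A(U, S) = U + 2*S (A(U, S) = (U + S) + S = (S + U) + S = U + 2*S)
y(t, F) = 11 - 26*t (y(t, F) = (-6 - 10 - 10)*t + 11 = -26*t + 11 = 11 - 26*t)
y(A(D, 13), -53) - (0 + 22)*(-33) = (11 - 26*(13 + 2*13)) - (0 + 22)*(-33) = (11 - 26*(13 + 26)) - 22*(-33) = (11 - 26*39) - 1*(-726) = (11 - 1014) + 726 = -1003 + 726 = -277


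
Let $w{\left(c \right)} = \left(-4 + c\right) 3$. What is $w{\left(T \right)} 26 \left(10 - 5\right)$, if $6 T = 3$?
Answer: $-1365$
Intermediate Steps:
$T = \frac{1}{2}$ ($T = \frac{1}{6} \cdot 3 = \frac{1}{2} \approx 0.5$)
$w{\left(c \right)} = -12 + 3 c$
$w{\left(T \right)} 26 \left(10 - 5\right) = \left(-12 + 3 \cdot \frac{1}{2}\right) 26 \left(10 - 5\right) = \left(-12 + \frac{3}{2}\right) 26 \left(10 - 5\right) = \left(- \frac{21}{2}\right) 26 \cdot 5 = \left(-273\right) 5 = -1365$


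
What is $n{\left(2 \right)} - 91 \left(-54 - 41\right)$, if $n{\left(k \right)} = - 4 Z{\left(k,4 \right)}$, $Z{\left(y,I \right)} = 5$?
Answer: $8625$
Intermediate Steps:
$n{\left(k \right)} = -20$ ($n{\left(k \right)} = \left(-4\right) 5 = -20$)
$n{\left(2 \right)} - 91 \left(-54 - 41\right) = -20 - 91 \left(-54 - 41\right) = -20 - -8645 = -20 + 8645 = 8625$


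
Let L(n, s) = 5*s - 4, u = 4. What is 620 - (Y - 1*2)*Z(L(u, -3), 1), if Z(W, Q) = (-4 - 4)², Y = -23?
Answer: 2220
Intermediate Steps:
L(n, s) = -4 + 5*s
Z(W, Q) = 64 (Z(W, Q) = (-8)² = 64)
620 - (Y - 1*2)*Z(L(u, -3), 1) = 620 - (-23 - 1*2)*64 = 620 - (-23 - 2)*64 = 620 - (-25)*64 = 620 - 1*(-1600) = 620 + 1600 = 2220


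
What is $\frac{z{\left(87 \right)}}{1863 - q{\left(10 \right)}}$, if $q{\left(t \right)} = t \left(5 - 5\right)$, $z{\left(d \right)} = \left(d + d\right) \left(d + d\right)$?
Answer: $\frac{3364}{207} \approx 16.251$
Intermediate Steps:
$z{\left(d \right)} = 4 d^{2}$ ($z{\left(d \right)} = 2 d 2 d = 4 d^{2}$)
$q{\left(t \right)} = 0$ ($q{\left(t \right)} = t 0 = 0$)
$\frac{z{\left(87 \right)}}{1863 - q{\left(10 \right)}} = \frac{4 \cdot 87^{2}}{1863 - 0} = \frac{4 \cdot 7569}{1863 + 0} = \frac{30276}{1863} = 30276 \cdot \frac{1}{1863} = \frac{3364}{207}$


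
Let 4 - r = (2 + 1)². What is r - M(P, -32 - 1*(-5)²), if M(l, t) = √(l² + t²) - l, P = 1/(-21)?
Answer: -106/21 - √1432810/21 ≈ -62.048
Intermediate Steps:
r = -5 (r = 4 - (2 + 1)² = 4 - 1*3² = 4 - 1*9 = 4 - 9 = -5)
P = -1/21 ≈ -0.047619
r - M(P, -32 - 1*(-5)²) = -5 - (√((-1/21)² + (-32 - 1*(-5)²)²) - 1*(-1/21)) = -5 - (√(1/441 + (-32 - 1*25)²) + 1/21) = -5 - (√(1/441 + (-32 - 25)²) + 1/21) = -5 - (√(1/441 + (-57)²) + 1/21) = -5 - (√(1/441 + 3249) + 1/21) = -5 - (√(1432810/441) + 1/21) = -5 - (√1432810/21 + 1/21) = -5 - (1/21 + √1432810/21) = -5 + (-1/21 - √1432810/21) = -106/21 - √1432810/21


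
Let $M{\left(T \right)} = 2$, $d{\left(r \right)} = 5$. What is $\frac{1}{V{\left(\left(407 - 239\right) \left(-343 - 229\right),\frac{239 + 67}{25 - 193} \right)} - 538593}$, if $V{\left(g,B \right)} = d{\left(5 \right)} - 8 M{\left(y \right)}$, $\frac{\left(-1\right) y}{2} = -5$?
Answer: $- \frac{1}{538604} \approx -1.8567 \cdot 10^{-6}$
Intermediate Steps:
$y = 10$ ($y = \left(-2\right) \left(-5\right) = 10$)
$V{\left(g,B \right)} = -11$ ($V{\left(g,B \right)} = 5 - 16 = -11$)
$\frac{1}{V{\left(\left(407 - 239\right) \left(-343 - 229\right),\frac{239 + 67}{25 - 193} \right)} - 538593} = \frac{1}{-11 - 538593} = \frac{1}{-538604} = - \frac{1}{538604}$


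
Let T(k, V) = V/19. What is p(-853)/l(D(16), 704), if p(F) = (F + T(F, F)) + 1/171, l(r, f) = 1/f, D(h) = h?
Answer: -5689024/9 ≈ -6.3211e+5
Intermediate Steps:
T(k, V) = V/19 (T(k, V) = V*(1/19) = V/19)
p(F) = 1/171 + 20*F/19 (p(F) = (F + F/19) + 1/171 = 20*F/19 + 1/171 = 1/171 + 20*F/19)
p(-853)/l(D(16), 704) = (1/171 + (20/19)*(-853))/(1/704) = (1/171 - 17060/19)/(1/704) = -8081/9*704 = -5689024/9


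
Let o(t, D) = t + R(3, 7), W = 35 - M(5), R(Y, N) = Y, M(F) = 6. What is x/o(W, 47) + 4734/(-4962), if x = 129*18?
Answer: 947523/13232 ≈ 71.608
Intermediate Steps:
x = 2322
W = 29 (W = 35 - 1*6 = 35 - 6 = 29)
o(t, D) = 3 + t (o(t, D) = t + 3 = 3 + t)
x/o(W, 47) + 4734/(-4962) = 2322/(3 + 29) + 4734/(-4962) = 2322/32 + 4734*(-1/4962) = 2322*(1/32) - 789/827 = 1161/16 - 789/827 = 947523/13232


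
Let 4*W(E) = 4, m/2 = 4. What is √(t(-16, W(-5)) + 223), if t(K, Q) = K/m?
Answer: √221 ≈ 14.866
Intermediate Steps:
m = 8 (m = 2*4 = 8)
W(E) = 1 (W(E) = (¼)*4 = 1)
t(K, Q) = K/8
√(t(-16, W(-5)) + 223) = √((⅛)*(-16) + 223) = √(-2 + 223) = √221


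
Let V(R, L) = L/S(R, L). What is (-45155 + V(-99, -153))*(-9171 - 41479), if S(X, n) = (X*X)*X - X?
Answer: 4930989199779/2156 ≈ 2.2871e+9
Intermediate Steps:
S(X, n) = X³ - X (S(X, n) = X²*X - X = X³ - X)
V(R, L) = L/(R³ - R)
(-45155 + V(-99, -153))*(-9171 - 41479) = (-45155 - 153/((-99)³ - 1*(-99)))*(-9171 - 41479) = (-45155 - 153/(-970299 + 99))*(-50650) = (-45155 - 153/(-970200))*(-50650) = (-45155 - 153*(-1/970200))*(-50650) = (-45155 + 17/107800)*(-50650) = -4867708983/107800*(-50650) = 4930989199779/2156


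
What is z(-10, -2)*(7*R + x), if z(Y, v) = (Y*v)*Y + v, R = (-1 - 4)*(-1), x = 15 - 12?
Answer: -7676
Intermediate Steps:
x = 3
R = 5 (R = -5*(-1) = 5)
z(Y, v) = v + v*Y² (z(Y, v) = v*Y² + v = v + v*Y²)
z(-10, -2)*(7*R + x) = (-2*(1 + (-10)²))*(7*5 + 3) = (-2*(1 + 100))*(35 + 3) = -2*101*38 = -202*38 = -7676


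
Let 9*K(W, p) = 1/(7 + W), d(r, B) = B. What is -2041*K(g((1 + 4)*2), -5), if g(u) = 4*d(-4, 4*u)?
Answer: -2041/1503 ≈ -1.3580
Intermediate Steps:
g(u) = 16*u (g(u) = 4*(4*u) = 16*u)
K(W, p) = 1/(9*(7 + W))
-2041*K(g((1 + 4)*2), -5) = -2041/(9*(7 + 16*((1 + 4)*2))) = -2041/(9*(7 + 16*(5*2))) = -2041/(9*(7 + 16*10)) = -2041/(9*(7 + 160)) = -2041/(9*167) = -2041*1/1503 = -2041/1503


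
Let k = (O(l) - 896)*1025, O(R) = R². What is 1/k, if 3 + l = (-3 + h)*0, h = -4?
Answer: -1/909175 ≈ -1.0999e-6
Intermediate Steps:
l = -3 (l = -3 + (-3 - 4)*0 = -3 - 7*0 = -3 + 0 = -3)
k = -909175 (k = ((-3)² - 896)*1025 = (9 - 896)*1025 = -887*1025 = -909175)
1/k = 1/(-909175) = -1/909175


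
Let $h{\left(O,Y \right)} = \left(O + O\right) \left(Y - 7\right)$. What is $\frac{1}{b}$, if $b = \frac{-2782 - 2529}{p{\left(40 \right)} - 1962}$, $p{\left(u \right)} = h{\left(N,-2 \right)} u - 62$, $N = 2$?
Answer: $\frac{3464}{5311} \approx 0.65223$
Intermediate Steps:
$h{\left(O,Y \right)} = 2 O \left(-7 + Y\right)$
$p{\left(u \right)} = -62 - 36 u$ ($p{\left(u \right)} = 2 \cdot 2 \left(-7 - 2\right) u - 62 = 2 \cdot 2 \left(-9\right) u - 62 = - 36 u - 62 = -62 - 36 u$)
$b = \frac{5311}{3464}$ ($b = \frac{-2782 - 2529}{\left(-62 - 1440\right) - 1962} = - \frac{5311}{\left(-62 - 1440\right) - 1962} = - \frac{5311}{-1502 - 1962} = - \frac{5311}{-3464} = \left(-5311\right) \left(- \frac{1}{3464}\right) = \frac{5311}{3464} \approx 1.5332$)
$\frac{1}{b} = \frac{1}{\frac{5311}{3464}} = \frac{3464}{5311}$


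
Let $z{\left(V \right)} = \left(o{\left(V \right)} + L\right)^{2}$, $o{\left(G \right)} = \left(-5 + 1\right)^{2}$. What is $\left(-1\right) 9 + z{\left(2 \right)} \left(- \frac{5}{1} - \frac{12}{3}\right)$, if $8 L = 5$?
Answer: $- \frac{159777}{64} \approx -2496.5$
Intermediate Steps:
$L = \frac{5}{8}$ ($L = \frac{1}{8} \cdot 5 = \frac{5}{8} \approx 0.625$)
$o{\left(G \right)} = 16$ ($o{\left(G \right)} = \left(-4\right)^{2} = 16$)
$z{\left(V \right)} = \frac{17689}{64}$ ($z{\left(V \right)} = \left(16 + \frac{5}{8}\right)^{2} = \left(\frac{133}{8}\right)^{2} = \frac{17689}{64}$)
$\left(-1\right) 9 + z{\left(2 \right)} \left(- \frac{5}{1} - \frac{12}{3}\right) = \left(-1\right) 9 + \frac{17689 \left(- \frac{5}{1} - \frac{12}{3}\right)}{64} = -9 + \frac{17689 \left(\left(-5\right) 1 - 4\right)}{64} = -9 + \frac{17689 \left(-5 - 4\right)}{64} = -9 + \frac{17689}{64} \left(-9\right) = -9 - \frac{159201}{64} = - \frac{159777}{64}$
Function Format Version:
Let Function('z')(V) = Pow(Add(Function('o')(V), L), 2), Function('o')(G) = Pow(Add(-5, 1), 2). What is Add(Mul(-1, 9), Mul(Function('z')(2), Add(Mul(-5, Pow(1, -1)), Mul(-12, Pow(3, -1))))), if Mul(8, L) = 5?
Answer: Rational(-159777, 64) ≈ -2496.5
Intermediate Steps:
L = Rational(5, 8) (L = Mul(Rational(1, 8), 5) = Rational(5, 8) ≈ 0.62500)
Function('o')(G) = 16 (Function('o')(G) = Pow(-4, 2) = 16)
Function('z')(V) = Rational(17689, 64) (Function('z')(V) = Pow(Add(16, Rational(5, 8)), 2) = Pow(Rational(133, 8), 2) = Rational(17689, 64))
Add(Mul(-1, 9), Mul(Function('z')(2), Add(Mul(-5, Pow(1, -1)), Mul(-12, Pow(3, -1))))) = Add(Mul(-1, 9), Mul(Rational(17689, 64), Add(Mul(-5, Pow(1, -1)), Mul(-12, Pow(3, -1))))) = Add(-9, Mul(Rational(17689, 64), Add(Mul(-5, 1), Mul(-12, Rational(1, 3))))) = Add(-9, Mul(Rational(17689, 64), Add(-5, -4))) = Add(-9, Mul(Rational(17689, 64), -9)) = Add(-9, Rational(-159201, 64)) = Rational(-159777, 64)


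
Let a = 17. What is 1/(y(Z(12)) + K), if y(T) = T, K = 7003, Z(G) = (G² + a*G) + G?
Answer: 1/7363 ≈ 0.00013581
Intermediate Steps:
Z(G) = G² + 18*G (Z(G) = (G² + 17*G) + G = G² + 18*G)
1/(y(Z(12)) + K) = 1/(12*(18 + 12) + 7003) = 1/(12*30 + 7003) = 1/(360 + 7003) = 1/7363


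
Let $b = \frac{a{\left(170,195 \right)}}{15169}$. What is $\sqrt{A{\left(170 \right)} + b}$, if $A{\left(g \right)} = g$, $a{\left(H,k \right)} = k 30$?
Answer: $\frac{2 \sqrt{9801373505}}{15169} \approx 13.053$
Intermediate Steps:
$a{\left(H,k \right)} = 30 k$
$b = \frac{5850}{15169}$ ($b = \frac{30 \cdot 195}{15169} = 5850 \cdot \frac{1}{15169} = \frac{5850}{15169} \approx 0.38565$)
$\sqrt{A{\left(170 \right)} + b} = \sqrt{170 + \frac{5850}{15169}} = \sqrt{\frac{2584580}{15169}} = \frac{2 \sqrt{9801373505}}{15169}$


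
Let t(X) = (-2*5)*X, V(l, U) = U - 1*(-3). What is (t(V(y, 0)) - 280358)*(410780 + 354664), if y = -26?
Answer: -214621312272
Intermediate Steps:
V(l, U) = 3 + U (V(l, U) = U + 3 = 3 + U)
t(X) = -10*X
(t(V(y, 0)) - 280358)*(410780 + 354664) = (-10*(3 + 0) - 280358)*(410780 + 354664) = (-10*3 - 280358)*765444 = (-30 - 280358)*765444 = -280388*765444 = -214621312272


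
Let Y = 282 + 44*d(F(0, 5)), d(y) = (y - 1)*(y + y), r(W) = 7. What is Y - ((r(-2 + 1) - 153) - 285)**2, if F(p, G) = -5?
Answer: -182839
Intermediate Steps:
d(y) = 2*y*(-1 + y) (d(y) = (-1 + y)*(2*y) = 2*y*(-1 + y))
Y = 2922 (Y = 282 + 44*(2*(-5)*(-1 - 5)) = 282 + 44*(2*(-5)*(-6)) = 282 + 44*60 = 282 + 2640 = 2922)
Y - ((r(-2 + 1) - 153) - 285)**2 = 2922 - ((7 - 153) - 285)**2 = 2922 - (-146 - 285)**2 = 2922 - 1*(-431)**2 = 2922 - 1*185761 = 2922 - 185761 = -182839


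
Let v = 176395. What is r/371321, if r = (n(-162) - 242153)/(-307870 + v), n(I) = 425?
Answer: 80576/16273142825 ≈ 4.9515e-6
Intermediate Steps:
r = 80576/43825 (r = (425 - 242153)/(-307870 + 176395) = -241728/(-131475) = -241728*(-1/131475) = 80576/43825 ≈ 1.8386)
r/371321 = (80576/43825)/371321 = (80576/43825)*(1/371321) = 80576/16273142825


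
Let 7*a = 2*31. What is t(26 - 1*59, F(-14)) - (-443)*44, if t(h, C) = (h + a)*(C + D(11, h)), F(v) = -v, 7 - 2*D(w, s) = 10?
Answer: 268663/14 ≈ 19190.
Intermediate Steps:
D(w, s) = -3/2 (D(w, s) = 7/2 - ½*10 = 7/2 - 5 = -3/2)
a = 62/7 (a = (2*31)/7 = (⅐)*62 = 62/7 ≈ 8.8571)
t(h, C) = (-3/2 + C)*(62/7 + h) (t(h, C) = (h + 62/7)*(C - 3/2) = (62/7 + h)*(-3/2 + C) = (-3/2 + C)*(62/7 + h))
t(26 - 1*59, F(-14)) - (-443)*44 = (-93/7 - 3*(26 - 1*59)/2 + 62*(-1*(-14))/7 + (-1*(-14))*(26 - 1*59)) - (-443)*44 = (-93/7 - 3*(26 - 59)/2 + (62/7)*14 + 14*(26 - 59)) - 1*(-19492) = (-93/7 - 3/2*(-33) + 124 + 14*(-33)) + 19492 = (-93/7 + 99/2 + 124 - 462) + 19492 = -4225/14 + 19492 = 268663/14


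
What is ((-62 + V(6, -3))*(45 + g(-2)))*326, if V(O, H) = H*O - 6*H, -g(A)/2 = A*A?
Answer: -747844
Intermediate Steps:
g(A) = -2*A² (g(A) = -2*A*A = -2*A²)
V(O, H) = -6*H + H*O
((-62 + V(6, -3))*(45 + g(-2)))*326 = ((-62 - 3*(-6 + 6))*(45 - 2*(-2)²))*326 = ((-62 - 3*0)*(45 - 2*4))*326 = ((-62 + 0)*(45 - 8))*326 = -62*37*326 = -2294*326 = -747844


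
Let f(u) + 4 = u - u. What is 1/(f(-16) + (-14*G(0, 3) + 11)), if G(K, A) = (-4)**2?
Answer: -1/217 ≈ -0.0046083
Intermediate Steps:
G(K, A) = 16
f(u) = -4 (f(u) = -4 + (u - u) = -4 + 0 = -4)
1/(f(-16) + (-14*G(0, 3) + 11)) = 1/(-4 + (-14*16 + 11)) = 1/(-4 + (-224 + 11)) = 1/(-4 - 213) = 1/(-217) = -1/217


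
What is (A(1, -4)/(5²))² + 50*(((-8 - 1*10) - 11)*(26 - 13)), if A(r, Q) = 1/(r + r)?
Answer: -47124999/2500 ≈ -18850.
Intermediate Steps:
A(r, Q) = 1/(2*r)
(A(1, -4)/(5²))² + 50*(((-8 - 1*10) - 11)*(26 - 13)) = (((½)/1)/(5²))² + 50*(((-8 - 1*10) - 11)*(26 - 13)) = (((½)*1)/25)² + 50*(((-8 - 10) - 11)*13) = ((½)*(1/25))² + 50*((-18 - 11)*13) = (1/50)² + 50*(-29*13) = 1/2500 + 50*(-377) = 1/2500 - 18850 = -47124999/2500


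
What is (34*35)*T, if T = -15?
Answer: -17850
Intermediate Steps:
(34*35)*T = (34*35)*(-15) = 1190*(-15) = -17850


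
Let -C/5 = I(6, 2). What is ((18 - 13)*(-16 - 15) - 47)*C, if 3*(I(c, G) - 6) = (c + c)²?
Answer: 54540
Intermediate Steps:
I(c, G) = 6 + 4*c²/3 (I(c, G) = 6 + (c + c)²/3 = 6 + (2*c)²/3 = 6 + (4*c²)/3 = 6 + 4*c²/3)
C = -270 (C = -5*(6 + (4/3)*6²) = -5*(6 + (4/3)*36) = -5*(6 + 48) = -5*54 = -270)
((18 - 13)*(-16 - 15) - 47)*C = ((18 - 13)*(-16 - 15) - 47)*(-270) = (5*(-31) - 47)*(-270) = (-155 - 47)*(-270) = -202*(-270) = 54540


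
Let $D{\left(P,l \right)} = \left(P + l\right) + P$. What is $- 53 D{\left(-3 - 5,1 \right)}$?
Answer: $795$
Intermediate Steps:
$D{\left(P,l \right)} = l + 2 P$
$- 53 D{\left(-3 - 5,1 \right)} = - 53 \left(1 + 2 \left(-3 - 5\right)\right) = - 53 \left(1 + 2 \left(-8\right)\right) = - 53 \left(1 - 16\right) = \left(-53\right) \left(-15\right) = 795$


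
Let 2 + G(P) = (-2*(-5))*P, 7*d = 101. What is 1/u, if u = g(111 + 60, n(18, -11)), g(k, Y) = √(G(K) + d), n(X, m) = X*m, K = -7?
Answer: -I*√2821/403 ≈ -0.13179*I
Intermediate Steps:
d = 101/7 (d = (⅐)*101 = 101/7 ≈ 14.429)
G(P) = -2 + 10*P (G(P) = -2 + (-2*(-5))*P = -2 + 10*P)
g(k, Y) = I*√2821/7 (g(k, Y) = √((-2 + 10*(-7)) + 101/7) = √((-2 - 70) + 101/7) = √(-72 + 101/7) = √(-403/7) = I*√2821/7)
u = I*√2821/7 ≈ 7.5876*I
1/u = 1/(I*√2821/7) = -I*√2821/403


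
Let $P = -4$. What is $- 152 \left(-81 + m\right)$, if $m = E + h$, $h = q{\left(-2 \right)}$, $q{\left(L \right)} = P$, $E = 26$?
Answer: $8968$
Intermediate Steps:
$q{\left(L \right)} = -4$
$h = -4$
$m = 22$ ($m = 26 - 4 = 22$)
$- 152 \left(-81 + m\right) = - 152 \left(-81 + 22\right) = \left(-152\right) \left(-59\right) = 8968$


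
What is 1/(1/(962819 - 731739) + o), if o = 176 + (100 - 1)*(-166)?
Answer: -231080/3756898639 ≈ -6.1508e-5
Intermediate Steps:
o = -16258 (o = 176 + 99*(-166) = 176 - 16434 = -16258)
1/(1/(962819 - 731739) + o) = 1/(1/(962819 - 731739) - 16258) = 1/(1/231080 - 16258) = 1/(-3756898639/231080) = -231080/3756898639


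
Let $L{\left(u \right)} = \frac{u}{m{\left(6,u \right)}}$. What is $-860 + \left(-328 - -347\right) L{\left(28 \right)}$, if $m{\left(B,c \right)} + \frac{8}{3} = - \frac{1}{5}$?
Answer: $- \frac{44960}{43} \approx -1045.6$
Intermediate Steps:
$m{\left(B,c \right)} = - \frac{43}{15}$ ($m{\left(B,c \right)} = - \frac{8}{3} - \frac{1}{5} = - \frac{43}{15}$)
$L{\left(u \right)} = - \frac{15 u}{43}$ ($L{\left(u \right)} = \frac{u}{- \frac{43}{15}} = u \left(- \frac{15}{43}\right) = - \frac{15 u}{43}$)
$-860 + \left(-328 - -347\right) L{\left(28 \right)} = -860 + \left(-328 - -347\right) \left(\left(- \frac{15}{43}\right) 28\right) = -860 + \left(-328 + 347\right) \left(- \frac{420}{43}\right) = -860 + 19 \left(- \frac{420}{43}\right) = -860 - \frac{7980}{43} = - \frac{44960}{43}$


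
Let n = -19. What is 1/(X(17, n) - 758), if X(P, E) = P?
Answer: -1/741 ≈ -0.0013495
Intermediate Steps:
1/(X(17, n) - 758) = 1/(17 - 758) = 1/(-741) = -1/741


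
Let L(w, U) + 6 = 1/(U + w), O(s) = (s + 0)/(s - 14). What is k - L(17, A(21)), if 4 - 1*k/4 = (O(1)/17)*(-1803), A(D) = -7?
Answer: -23721/2210 ≈ -10.733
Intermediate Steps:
O(s) = s/(-14 + s)
L(w, U) = -6 + 1/(U + w)
k = -3676/221 (k = 16 - 4*(1/(-14 + 1))/17*(-1803) = 16 - 4*(1/(-13))*(1/17)*(-1803) = 16 - 4*(1*(-1/13))*(1/17)*(-1803) = 16 - 4*(-1/13*1/17)*(-1803) = 16 - (-4)*(-1803)/221 = 16 - 4*1803/221 = 16 - 7212/221 = -3676/221 ≈ -16.633)
k - L(17, A(21)) = -3676/221 - (1 - 6*(-7) - 6*17)/(-7 + 17) = -3676/221 - (1 + 42 - 102)/10 = -3676/221 - (-59)/10 = -3676/221 - 1*(-59/10) = -3676/221 + 59/10 = -23721/2210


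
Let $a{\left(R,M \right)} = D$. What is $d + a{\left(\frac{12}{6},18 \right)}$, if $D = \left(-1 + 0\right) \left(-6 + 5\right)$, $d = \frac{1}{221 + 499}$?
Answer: $\frac{721}{720} \approx 1.0014$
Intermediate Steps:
$d = \frac{1}{720} \approx 0.0013889$
$D = 1$ ($D = \left(-1\right) \left(-1\right) = 1$)
$a{\left(R,M \right)} = 1$
$d + a{\left(\frac{12}{6},18 \right)} = \frac{1}{720} + 1 = \frac{721}{720}$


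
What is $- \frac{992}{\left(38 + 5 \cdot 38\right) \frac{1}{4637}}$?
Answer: $- \frac{1149976}{57} \approx -20175.0$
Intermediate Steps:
$- \frac{992}{\left(38 + 5 \cdot 38\right) \frac{1}{4637}} = - \frac{992}{\left(38 + 190\right) \frac{1}{4637}} = - \frac{992}{228 \cdot \frac{1}{4637}} = - \frac{992}{\frac{228}{4637}} = \left(-992\right) \frac{4637}{228} = - \frac{1149976}{57}$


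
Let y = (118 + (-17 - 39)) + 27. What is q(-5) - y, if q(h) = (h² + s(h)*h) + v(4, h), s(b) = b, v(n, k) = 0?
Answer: -39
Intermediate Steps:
q(h) = 2*h² (q(h) = (h² + h*h) + 0 = (h² + h²) + 0 = 2*h² + 0 = 2*h²)
y = 89 (y = (118 - 56) + 27 = 62 + 27 = 89)
q(-5) - y = 2*(-5)² - 1*89 = 2*25 - 89 = 50 - 89 = -39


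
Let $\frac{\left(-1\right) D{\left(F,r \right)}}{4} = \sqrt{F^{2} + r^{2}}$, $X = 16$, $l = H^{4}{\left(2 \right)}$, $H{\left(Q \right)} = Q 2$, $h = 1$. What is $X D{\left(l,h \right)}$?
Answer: $- 64 \sqrt{65537} \approx -16384.0$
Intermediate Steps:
$H{\left(Q \right)} = 2 Q$
$l = 256$ ($l = \left(2 \cdot 2\right)^{4} = 4^{4} = 256$)
$D{\left(F,r \right)} = - 4 \sqrt{F^{2} + r^{2}}$
$X D{\left(l,h \right)} = 16 \left(- 4 \sqrt{256^{2} + 1^{2}}\right) = 16 \left(- 4 \sqrt{65536 + 1}\right) = 16 \left(- 4 \sqrt{65537}\right) = - 64 \sqrt{65537}$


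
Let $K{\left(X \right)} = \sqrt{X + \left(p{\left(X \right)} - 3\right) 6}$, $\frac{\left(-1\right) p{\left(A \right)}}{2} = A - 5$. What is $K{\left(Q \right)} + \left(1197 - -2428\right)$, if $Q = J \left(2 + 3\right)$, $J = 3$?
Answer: $3625 + i \sqrt{123} \approx 3625.0 + 11.091 i$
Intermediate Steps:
$Q = 15$ ($Q = 3 \left(2 + 3\right) = 3 \cdot 5 = 15$)
$p{\left(A \right)} = 10 - 2 A$ ($p{\left(A \right)} = - 2 \left(A - 5\right) = - 2 \left(-5 + A\right) = 10 - 2 A$)
$K{\left(X \right)} = \sqrt{42 - 11 X}$ ($K{\left(X \right)} = \sqrt{X + \left(\left(10 - 2 X\right) - 3\right) 6} = \sqrt{X + \left(7 - 2 X\right) 6} = \sqrt{X - \left(-42 + 12 X\right)} = \sqrt{42 - 11 X}$)
$K{\left(Q \right)} + \left(1197 - -2428\right) = \sqrt{42 - 165} + \left(1197 - -2428\right) = \sqrt{42 - 165} + \left(1197 + 2428\right) = \sqrt{-123} + 3625 = i \sqrt{123} + 3625 = 3625 + i \sqrt{123}$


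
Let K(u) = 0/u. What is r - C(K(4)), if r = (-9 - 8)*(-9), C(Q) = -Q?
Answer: 153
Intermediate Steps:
K(u) = 0
r = 153 (r = -17*(-9) = 153)
r - C(K(4)) = 153 - (-1)*0 = 153 - 1*0 = 153 + 0 = 153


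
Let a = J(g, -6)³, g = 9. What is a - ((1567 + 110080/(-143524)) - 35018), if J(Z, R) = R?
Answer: 1192532555/35881 ≈ 33236.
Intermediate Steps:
a = -216 (a = (-6)³ = -216)
a - ((1567 + 110080/(-143524)) - 35018) = -216 - ((1567 + 110080/(-143524)) - 35018) = -216 - ((1567 + 110080*(-1/143524)) - 35018) = -216 - ((1567 - 27520/35881) - 35018) = -216 - (56198007/35881 - 35018) = -216 - 1*(-1200282851/35881) = -216 + 1200282851/35881 = 1192532555/35881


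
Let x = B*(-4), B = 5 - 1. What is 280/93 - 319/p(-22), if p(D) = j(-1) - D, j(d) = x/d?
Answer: -19027/3534 ≈ -5.3840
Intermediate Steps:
B = 4
x = -16 (x = 4*(-4) = -16)
j(d) = -16/d
p(D) = 16 - D (p(D) = -16/(-1) - D = -16*(-1) - D = 16 - D)
280/93 - 319/p(-22) = 280/93 - 319/(16 - 1*(-22)) = 280*(1/93) - 319/(16 + 22) = 280/93 - 319/38 = -19027/3534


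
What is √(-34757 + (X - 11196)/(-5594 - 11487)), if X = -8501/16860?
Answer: I*√720635790988458560985/143992830 ≈ 186.43*I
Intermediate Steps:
X = -8501/16860 (X = -8501*1/16860 = -8501/16860 ≈ -0.50421)
√(-34757 + (X - 11196)/(-5594 - 11487)) = √(-34757 + (-8501/16860 - 11196)/(-5594 - 11487)) = √(-34757 - 188773061/16860/(-17081)) = √(-34757 - 188773061/16860*(-1/17081)) = √(-34757 + 188773061/287985660) = √(-10009328811559/287985660) = I*√720635790988458560985/143992830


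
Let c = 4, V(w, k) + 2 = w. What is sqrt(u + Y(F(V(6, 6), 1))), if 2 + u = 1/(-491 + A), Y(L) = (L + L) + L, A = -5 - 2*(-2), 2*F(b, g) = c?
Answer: sqrt(241941)/246 ≈ 1.9995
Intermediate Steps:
V(w, k) = -2 + w
F(b, g) = 2 (F(b, g) = (1/2)*4 = 2)
A = -1 (A = -5 + 4 = -1)
Y(L) = 3*L (Y(L) = 2*L + L = 3*L)
u = -985/492 (u = -2 + 1/(-491 - 1) = -2 + 1/(-492) = -2 - 1/492 = -985/492 ≈ -2.0020)
sqrt(u + Y(F(V(6, 6), 1))) = sqrt(-985/492 + 3*2) = sqrt(-985/492 + 6) = sqrt(1967/492) = sqrt(241941)/246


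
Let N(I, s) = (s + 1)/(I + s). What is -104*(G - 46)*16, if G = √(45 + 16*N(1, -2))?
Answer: 76544 - 1664*√61 ≈ 63548.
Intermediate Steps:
N(I, s) = (1 + s)/(I + s)
G = √61 (G = √(45 + 16*((1 - 2)/(1 - 2))) = √(45 + 16*(-1/(-1))) = √(45 + 16*(-1*(-1))) = √(45 + 16*1) = √(45 + 16) = √61 ≈ 7.8102)
-104*(G - 46)*16 = -104*(√61 - 46)*16 = -104*(-46 + √61)*16 = -104*(-736 + 16*√61) = 76544 - 1664*√61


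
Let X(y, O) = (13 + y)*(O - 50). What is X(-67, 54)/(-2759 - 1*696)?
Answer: 216/3455 ≈ 0.062518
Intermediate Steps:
X(y, O) = (-50 + O)*(13 + y) (X(y, O) = (13 + y)*(-50 + O) = (-50 + O)*(13 + y))
X(-67, 54)/(-2759 - 1*696) = (-650 - 50*(-67) + 13*54 + 54*(-67))/(-2759 - 1*696) = (-650 + 3350 + 702 - 3618)/(-2759 - 696) = -216/(-3455) = -216*(-1/3455) = 216/3455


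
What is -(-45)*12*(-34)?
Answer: -18360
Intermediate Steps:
-(-45)*12*(-34) = -15*(-36)*(-34) = 540*(-34) = -18360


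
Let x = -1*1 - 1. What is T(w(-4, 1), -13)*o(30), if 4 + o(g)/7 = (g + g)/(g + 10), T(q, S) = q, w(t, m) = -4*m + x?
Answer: 105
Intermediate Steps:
x = -2 (x = -1 - 1 = -2)
w(t, m) = -2 - 4*m (w(t, m) = -4*m - 2 = -2 - 4*m)
o(g) = -28 + 14*g/(10 + g) (o(g) = -28 + 7*((g + g)/(g + 10)) = -28 + 7*((2*g)/(10 + g)) = -28 + 7*(2*g/(10 + g)) = -28 + 14*g/(10 + g))
T(w(-4, 1), -13)*o(30) = (-2 - 4*1)*(14*(-20 - 1*30)/(10 + 30)) = (-2 - 4)*(14*(-20 - 30)/40) = -84*(-50)/40 = -6*(-35/2) = 105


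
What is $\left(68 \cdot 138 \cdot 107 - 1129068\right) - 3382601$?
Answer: $-3507581$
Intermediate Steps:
$\left(68 \cdot 138 \cdot 107 - 1129068\right) - 3382601 = \left(9384 \cdot 107 - 1129068\right) - 3382601 = \left(1004088 - 1129068\right) - 3382601 = -124980 - 3382601 = -3507581$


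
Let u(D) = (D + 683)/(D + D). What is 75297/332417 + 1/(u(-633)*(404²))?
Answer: 307031458839/1356394326800 ≈ 0.22636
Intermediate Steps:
u(D) = (683 + D)/(2*D) (u(D) = (683 + D)/((2*D)) = (683 + D)*(1/(2*D)) = (683 + D)/(2*D))
75297/332417 + 1/(u(-633)*(404²)) = 75297/332417 + 1/((((½)*(683 - 633)/(-633)))*(404²)) = 75297*(1/332417) + 1/(((½)*(-1/633)*50)*163216) = 75297/332417 + (1/163216)/(-25/633) = 75297/332417 - 633/25*1/163216 = 75297/332417 - 633/4080400 = 307031458839/1356394326800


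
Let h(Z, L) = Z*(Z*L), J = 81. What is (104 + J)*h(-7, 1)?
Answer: 9065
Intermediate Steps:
h(Z, L) = L*Z² (h(Z, L) = Z*(L*Z) = L*Z²)
(104 + J)*h(-7, 1) = (104 + 81)*(1*(-7)²) = 185*(1*49) = 185*49 = 9065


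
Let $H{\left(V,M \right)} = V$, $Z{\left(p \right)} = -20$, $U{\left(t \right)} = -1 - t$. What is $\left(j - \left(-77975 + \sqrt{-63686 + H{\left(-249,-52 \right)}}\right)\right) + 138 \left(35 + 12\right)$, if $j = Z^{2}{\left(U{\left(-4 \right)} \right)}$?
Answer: $84861 - i \sqrt{63935} \approx 84861.0 - 252.85 i$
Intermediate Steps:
$j = 400$ ($j = \left(-20\right)^{2} = 400$)
$\left(j - \left(-77975 + \sqrt{-63686 + H{\left(-249,-52 \right)}}\right)\right) + 138 \left(35 + 12\right) = \left(400 - \left(-77975 + \sqrt{-63686 - 249}\right)\right) + 138 \left(35 + 12\right) = \left(400 - \left(-77975 + \sqrt{-63935}\right)\right) + 138 \cdot 47 = \left(400 - \left(-77975 + i \sqrt{63935}\right)\right) + 6486 = \left(400 + \left(77975 - i \sqrt{63935}\right)\right) + 6486 = \left(78375 - i \sqrt{63935}\right) + 6486 = 84861 - i \sqrt{63935}$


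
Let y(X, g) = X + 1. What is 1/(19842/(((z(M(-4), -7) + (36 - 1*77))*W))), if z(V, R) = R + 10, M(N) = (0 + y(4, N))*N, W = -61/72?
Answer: 1159/714312 ≈ 0.0016225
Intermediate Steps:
W = -61/72 (W = -61*1/72 = -61/72 ≈ -0.84722)
y(X, g) = 1 + X
M(N) = 5*N (M(N) = (0 + (1 + 4))*N = (0 + 5)*N = 5*N)
z(V, R) = 10 + R
1/(19842/(((z(M(-4), -7) + (36 - 1*77))*W))) = 1/(19842/((((10 - 7) + (36 - 1*77))*(-61/72)))) = 1/(19842/(((3 + (36 - 77))*(-61/72)))) = 1/(19842/(((3 - 41)*(-61/72)))) = 1/(19842/((-38*(-61/72)))) = 1/(19842/(1159/36)) = 1/(19842*(36/1159)) = 1/(714312/1159) = 1159/714312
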